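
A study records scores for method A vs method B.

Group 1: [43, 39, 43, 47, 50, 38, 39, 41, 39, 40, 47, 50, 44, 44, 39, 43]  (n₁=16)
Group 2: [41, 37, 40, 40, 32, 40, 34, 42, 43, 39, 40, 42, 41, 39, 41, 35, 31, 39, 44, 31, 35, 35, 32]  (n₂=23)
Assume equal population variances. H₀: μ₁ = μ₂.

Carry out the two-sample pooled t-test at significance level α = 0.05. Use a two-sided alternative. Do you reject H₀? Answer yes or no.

x̄₁=42.875, s₁=3.948, n₁=16
x̄₂=37.957, s₂=4.005, n₂=23
s_p² = [15·3.948² + 22·4.005²]/37 = 15.8569
SE = √(s_p²·(1/16+1/23)) = 1.2963
t = (42.875−37.957)/1.2963 = 3.7941
df = 37
p-value (two-sided) = 0.00053
At α=0.05: p < α → reject H₀

reject H₀: yes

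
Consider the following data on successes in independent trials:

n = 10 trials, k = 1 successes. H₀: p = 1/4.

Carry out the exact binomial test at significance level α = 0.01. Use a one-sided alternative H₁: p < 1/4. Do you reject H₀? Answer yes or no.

reject H₀: no

Exact binomial: n=10, k=1, p₀=1/4=0.2500
P(X≤1) from Σ C(n,i)·p₀^i·(1−p₀)^(n−i)
p-value (one-sided, H₁ less) = 0.24403
At α=0.01: p ≥ α → fail to reject H₀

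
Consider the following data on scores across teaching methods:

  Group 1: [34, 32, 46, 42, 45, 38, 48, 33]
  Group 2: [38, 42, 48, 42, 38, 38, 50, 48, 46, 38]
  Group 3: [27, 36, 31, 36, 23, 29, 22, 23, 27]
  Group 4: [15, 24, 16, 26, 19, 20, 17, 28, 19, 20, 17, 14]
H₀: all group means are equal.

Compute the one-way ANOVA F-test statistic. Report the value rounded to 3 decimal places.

test statistic = 45.545

Group means [39.75, 42.80, 28.22, 19.58], grand mean 31.667
SSB = Σnᵢ(x̄ᵢ−x̄)² = 3621.094; SSW = ΣΣ(x−x̄ᵢ)² = 927.572
MSB = 3621.094/3 = 1207.0315; MSW = 927.572/35 = 26.5021
F = MSB/MSW = 45.5448
df = (3, 35)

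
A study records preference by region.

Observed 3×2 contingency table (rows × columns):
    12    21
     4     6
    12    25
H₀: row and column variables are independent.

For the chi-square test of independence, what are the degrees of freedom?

degrees of freedom = 2

df = (r−1)(c−1) = (3−1)·(2−1) = 2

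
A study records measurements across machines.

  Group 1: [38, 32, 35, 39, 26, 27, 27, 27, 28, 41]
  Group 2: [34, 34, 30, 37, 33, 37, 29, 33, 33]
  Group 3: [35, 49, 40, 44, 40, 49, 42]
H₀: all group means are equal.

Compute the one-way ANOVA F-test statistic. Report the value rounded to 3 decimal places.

Group means [32.00, 33.33, 42.71], grand mean 35.346
SSB = Σnᵢ(x̄ᵢ−x̄)² = 528.456; SSW = ΣΣ(x−x̄ᵢ)² = 515.429
MSB = 528.456/2 = 264.2280; MSW = 515.429/23 = 22.4099
F = MSB/MSW = 11.7907
df = (2, 23)

test statistic = 11.791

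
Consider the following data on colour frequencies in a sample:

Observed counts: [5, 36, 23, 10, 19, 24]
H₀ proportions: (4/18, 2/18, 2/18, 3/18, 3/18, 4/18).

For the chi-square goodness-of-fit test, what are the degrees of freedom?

degrees of freedom = 5

df = k − 1 = 6 − 1 = 5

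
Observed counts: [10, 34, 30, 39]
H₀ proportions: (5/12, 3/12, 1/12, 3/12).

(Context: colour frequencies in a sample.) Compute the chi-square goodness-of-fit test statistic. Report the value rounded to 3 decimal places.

test statistic = 79.460

n = 113; E_i = n·p_i = [47.08, 28.25, 9.42, 28.25]
χ² = (10−47.08)²/47.08 + (34−28.25)²/28.25 + (30−9.42)²/9.42 + (39−28.25)²/28.25 = 79.4602
df = 3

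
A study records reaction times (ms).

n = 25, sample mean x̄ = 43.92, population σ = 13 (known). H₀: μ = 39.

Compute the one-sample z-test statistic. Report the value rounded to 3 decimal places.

SE = σ/√n = 13/√25 = 2.6000
z = (x̄−μ₀)/SE = (43.92−39)/2.6000 = 1.8923

test statistic = 1.892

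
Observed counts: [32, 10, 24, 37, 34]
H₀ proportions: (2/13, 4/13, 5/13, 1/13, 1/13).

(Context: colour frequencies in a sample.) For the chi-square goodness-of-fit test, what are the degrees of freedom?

df = k − 1 = 5 − 1 = 4

degrees of freedom = 4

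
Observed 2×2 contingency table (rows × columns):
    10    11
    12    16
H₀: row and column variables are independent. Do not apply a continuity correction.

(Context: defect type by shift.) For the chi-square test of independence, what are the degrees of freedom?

degrees of freedom = 1

df = (r−1)(c−1) = (2−1)·(2−1) = 1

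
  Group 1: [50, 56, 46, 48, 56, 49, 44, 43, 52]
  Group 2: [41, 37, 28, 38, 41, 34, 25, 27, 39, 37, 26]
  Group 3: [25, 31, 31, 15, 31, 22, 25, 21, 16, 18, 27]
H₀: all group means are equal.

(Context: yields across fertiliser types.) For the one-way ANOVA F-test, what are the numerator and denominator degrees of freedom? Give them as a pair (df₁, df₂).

k = 3 groups, N = 31 total
df = (k−1, N−k) = (3−1, 31−3) = (2, 28)

degrees of freedom = [2, 28]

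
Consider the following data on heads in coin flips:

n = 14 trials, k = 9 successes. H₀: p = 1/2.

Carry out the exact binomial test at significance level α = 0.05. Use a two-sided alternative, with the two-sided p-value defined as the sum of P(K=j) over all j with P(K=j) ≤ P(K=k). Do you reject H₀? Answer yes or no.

Exact binomial: n=14, k=9, p₀=1/2=0.5000
P(X=j) = C(n,j)·p₀^j·(1−p₀)^(n−j); p = Σ P(X=j) over j with P(X=j) ≤ P(X=9)
p-value (two-sided) = 0.42395
At α=0.05: p ≥ α → fail to reject H₀

reject H₀: no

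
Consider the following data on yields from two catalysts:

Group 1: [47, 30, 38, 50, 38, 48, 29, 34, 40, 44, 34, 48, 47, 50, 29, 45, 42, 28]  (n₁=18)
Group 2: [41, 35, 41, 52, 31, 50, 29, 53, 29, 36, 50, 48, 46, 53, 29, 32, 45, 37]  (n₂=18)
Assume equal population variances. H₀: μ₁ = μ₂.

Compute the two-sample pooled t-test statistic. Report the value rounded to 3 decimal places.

x̄₁=40.056, s₁=7.810, n₁=18
x̄₂=40.944, s₂=8.914, n₂=18
s_p² = [17·7.810² + 17·8.914²]/34 = 70.2320
SE = √(s_p²·(1/18+1/18)) = 2.7935
t = (40.056−40.944)/2.7935 = -0.3182
df = 34

test statistic = -0.318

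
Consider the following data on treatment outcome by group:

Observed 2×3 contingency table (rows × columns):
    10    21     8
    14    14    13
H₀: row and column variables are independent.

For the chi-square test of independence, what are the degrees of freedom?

df = (r−1)(c−1) = (2−1)·(3−1) = 2

degrees of freedom = 2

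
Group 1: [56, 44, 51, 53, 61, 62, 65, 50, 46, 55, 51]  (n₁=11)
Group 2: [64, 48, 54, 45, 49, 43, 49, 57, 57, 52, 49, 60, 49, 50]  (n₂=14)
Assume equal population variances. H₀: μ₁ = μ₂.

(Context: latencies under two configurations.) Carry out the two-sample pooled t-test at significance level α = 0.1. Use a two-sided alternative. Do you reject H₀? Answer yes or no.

reject H₀: no

x̄₁=54.000, s₁=6.618, n₁=11
x̄₂=51.857, s₂=5.869, n₂=14
s_p² = [10·6.618² + 13·5.869²]/23 = 38.5093
SE = √(s_p²·(1/11+1/14)) = 2.5003
t = (54.000−51.857)/2.5003 = 0.8570
df = 23
p-value (two-sided) = 0.40027
At α=0.1: p ≥ α → fail to reject H₀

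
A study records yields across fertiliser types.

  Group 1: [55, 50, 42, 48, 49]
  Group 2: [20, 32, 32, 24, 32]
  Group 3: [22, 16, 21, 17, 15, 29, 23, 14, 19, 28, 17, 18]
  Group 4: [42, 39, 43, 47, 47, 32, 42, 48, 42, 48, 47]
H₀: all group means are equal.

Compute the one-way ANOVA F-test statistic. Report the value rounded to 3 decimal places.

test statistic = 62.675

Group means [48.80, 28.00, 19.92, 43.36], grand mean 33.333
SSB = Σnᵢ(x̄ᵢ−x̄)² = 4605.071; SSW = ΣΣ(x−x̄ᵢ)² = 710.262
MSB = 4605.071/3 = 1535.0237; MSW = 710.262/29 = 24.4918
F = MSB/MSW = 62.6750
df = (3, 29)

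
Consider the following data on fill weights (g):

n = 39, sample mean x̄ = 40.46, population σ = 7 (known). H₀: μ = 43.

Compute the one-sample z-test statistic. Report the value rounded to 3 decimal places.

test statistic = -2.266

SE = σ/√n = 7/√39 = 1.1209
z = (x̄−μ₀)/SE = (40.46−43)/1.1209 = -2.2660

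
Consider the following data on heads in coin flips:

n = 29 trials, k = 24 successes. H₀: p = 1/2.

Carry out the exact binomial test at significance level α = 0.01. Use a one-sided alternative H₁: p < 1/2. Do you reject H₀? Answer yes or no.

Exact binomial: n=29, k=24, p₀=1/2=0.5000
P(X≤24) from Σ C(n,i)·p₀^i·(1−p₀)^(n−i)
p-value (one-sided, H₁ less) = 0.99995
At α=0.01: p ≥ α → fail to reject H₀

reject H₀: no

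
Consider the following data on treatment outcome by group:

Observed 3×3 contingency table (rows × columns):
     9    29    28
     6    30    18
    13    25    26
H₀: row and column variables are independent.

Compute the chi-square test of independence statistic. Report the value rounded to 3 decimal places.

Row totals [66, 54, 64], col totals [28, 84, 72], n=184
χ² = (9−10.04)²/10.04 + (29−30.13)²/30.13 + (28−25.83)²/25.83 + (6−8.22)²/8.22 + (30−24.65)²/24.65 + (18−21.13)²/21.13 + (13−9.74)²/9.74 + (25−29.22)²/29.22 + (26−25.04)²/25.04 = 4.2931
df = 4

test statistic = 4.293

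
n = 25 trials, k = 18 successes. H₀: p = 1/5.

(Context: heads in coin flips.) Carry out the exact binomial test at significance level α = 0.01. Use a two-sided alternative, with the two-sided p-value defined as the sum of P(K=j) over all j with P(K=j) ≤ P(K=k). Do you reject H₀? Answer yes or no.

Exact binomial: n=25, k=18, p₀=1/5=0.2000
P(X=j) = C(n,j)·p₀^j·(1−p₀)^(n−j); p = Σ P(X=j) over j with P(X=j) ≤ P(X=18)
p-value (two-sided) = 0.00000
At α=0.01: p < α → reject H₀

reject H₀: yes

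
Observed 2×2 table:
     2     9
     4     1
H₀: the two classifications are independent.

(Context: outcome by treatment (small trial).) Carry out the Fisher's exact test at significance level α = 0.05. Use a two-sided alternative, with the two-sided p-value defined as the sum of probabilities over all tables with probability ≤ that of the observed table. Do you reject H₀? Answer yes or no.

reject H₀: yes

Margins: r₁=11, r₂=5, c₁=6, c₂=10, n=16
p_obs = C(11,2)·C(5,4)/C(16,6); sum pmf over tables with pmf ≤ p_obs
p-value (two-sided) = 0.03571
At α=0.05: p < α → reject H₀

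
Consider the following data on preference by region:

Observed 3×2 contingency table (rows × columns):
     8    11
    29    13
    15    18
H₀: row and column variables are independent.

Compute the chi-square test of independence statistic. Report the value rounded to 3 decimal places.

test statistic = 5.844

Row totals [19, 42, 33], col totals [52, 42], n=94
χ² = (8−10.51)²/10.51 + (11−8.49)²/8.49 + (29−23.23)²/23.23 + (13−18.77)²/18.77 + (15−18.26)²/18.26 + (18−14.74)²/14.74 = 5.8440
df = 2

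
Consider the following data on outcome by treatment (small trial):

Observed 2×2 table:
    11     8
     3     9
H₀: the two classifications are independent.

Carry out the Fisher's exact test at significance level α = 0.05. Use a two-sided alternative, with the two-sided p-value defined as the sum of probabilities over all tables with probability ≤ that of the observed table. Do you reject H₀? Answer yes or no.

reject H₀: no

Margins: r₁=19, r₂=12, c₁=14, c₂=17, n=31
p_obs = C(19,11)·C(12,3)/C(31,14); sum pmf over tables with pmf ≤ p_obs
p-value (two-sided) = 0.13782
At α=0.05: p ≥ α → fail to reject H₀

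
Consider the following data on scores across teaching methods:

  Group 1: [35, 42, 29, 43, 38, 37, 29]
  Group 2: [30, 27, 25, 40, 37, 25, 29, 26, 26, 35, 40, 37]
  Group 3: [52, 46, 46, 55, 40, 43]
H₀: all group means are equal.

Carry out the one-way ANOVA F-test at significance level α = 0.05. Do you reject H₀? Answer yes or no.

reject H₀: yes

Group means [36.14, 31.42, 47.00], grand mean 36.480
SSB = Σnᵢ(x̄ᵢ−x̄)² = 972.466; SSW = ΣΣ(x−x̄ᵢ)² = 735.774
MSB = 972.466/2 = 486.2331; MSW = 735.774/22 = 33.4443
F = MSB/MSW = 14.5386
df = (2, 22)
p-value (upper-tail) = 0.00009
At α=0.05: p < α → reject H₀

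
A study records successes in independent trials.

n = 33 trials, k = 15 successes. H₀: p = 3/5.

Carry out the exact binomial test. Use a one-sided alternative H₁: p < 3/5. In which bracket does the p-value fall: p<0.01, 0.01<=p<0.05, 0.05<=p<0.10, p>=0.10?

p-value bracket: 0.05<=p<0.10

Exact binomial: n=33, k=15, p₀=3/5=0.6000
P(X≤15) from Σ C(n,i)·p₀^i·(1−p₀)^(n−i)
p-value (one-sided, H₁ less) = 0.06455
→ bracket: 0.05<=p<0.10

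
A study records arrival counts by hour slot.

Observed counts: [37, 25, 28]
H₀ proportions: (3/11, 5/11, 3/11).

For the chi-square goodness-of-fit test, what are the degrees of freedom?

degrees of freedom = 2

df = k − 1 = 3 − 1 = 2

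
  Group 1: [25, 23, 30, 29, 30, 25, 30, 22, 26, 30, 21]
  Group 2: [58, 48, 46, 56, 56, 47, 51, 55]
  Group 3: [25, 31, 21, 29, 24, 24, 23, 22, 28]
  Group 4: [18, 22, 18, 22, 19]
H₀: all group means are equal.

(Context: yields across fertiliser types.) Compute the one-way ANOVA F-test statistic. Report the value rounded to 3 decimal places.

Group means [26.45, 52.12, 25.22, 19.80], grand mean 31.333
SSB = Σnᵢ(x̄ᵢ−x̄)² = 4721.376; SSW = ΣΣ(x−x̄ᵢ)² = 385.958
MSB = 4721.376/3 = 1573.7918; MSW = 385.958/29 = 13.3089
F = MSB/MSW = 118.2512
df = (3, 29)

test statistic = 118.251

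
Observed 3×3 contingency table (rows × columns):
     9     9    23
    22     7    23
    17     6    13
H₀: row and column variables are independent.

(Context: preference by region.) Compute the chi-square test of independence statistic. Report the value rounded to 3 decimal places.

Row totals [41, 52, 36], col totals [48, 22, 59], n=129
χ² = (9−15.26)²/15.26 + (9−6.99)²/6.99 + (23−18.75)²/18.75 + (22−19.35)²/19.35 + (7−8.87)²/8.87 + (23−23.78)²/23.78 + (17−13.40)²/13.40 + (6−6.14)²/6.14 + (13−16.47)²/16.47 = 6.5891
df = 4

test statistic = 6.589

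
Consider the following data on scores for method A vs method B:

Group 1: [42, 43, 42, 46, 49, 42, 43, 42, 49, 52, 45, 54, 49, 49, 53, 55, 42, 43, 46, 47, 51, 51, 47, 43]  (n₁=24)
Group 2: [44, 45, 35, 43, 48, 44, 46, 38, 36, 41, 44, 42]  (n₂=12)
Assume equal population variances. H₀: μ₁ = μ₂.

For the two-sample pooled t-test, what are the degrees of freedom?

degrees of freedom = 34

df = n₁ + n₂ − 2 = 24 + 12 − 2 = 34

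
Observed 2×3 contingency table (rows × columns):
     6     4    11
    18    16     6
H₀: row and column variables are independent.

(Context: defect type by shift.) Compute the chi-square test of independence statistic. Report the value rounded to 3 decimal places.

test statistic = 9.693

Row totals [21, 40], col totals [24, 20, 17], n=61
χ² = (6−8.26)²/8.26 + (4−6.89)²/6.89 + (11−5.85)²/5.85 + (18−15.74)²/15.74 + (16−13.11)²/13.11 + (6−11.15)²/11.15 = 9.6929
df = 2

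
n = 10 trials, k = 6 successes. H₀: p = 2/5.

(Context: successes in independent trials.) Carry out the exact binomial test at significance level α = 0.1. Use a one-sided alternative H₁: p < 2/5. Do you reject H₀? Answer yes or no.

Exact binomial: n=10, k=6, p₀=2/5=0.4000
P(X≤6) from Σ C(n,i)·p₀^i·(1−p₀)^(n−i)
p-value (one-sided, H₁ less) = 0.94524
At α=0.1: p ≥ α → fail to reject H₀

reject H₀: no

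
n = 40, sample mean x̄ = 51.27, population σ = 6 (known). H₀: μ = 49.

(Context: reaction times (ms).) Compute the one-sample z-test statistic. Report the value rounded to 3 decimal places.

SE = σ/√n = 6/√40 = 0.9487
z = (x̄−μ₀)/SE = (51.27−49)/0.9487 = 2.3928

test statistic = 2.393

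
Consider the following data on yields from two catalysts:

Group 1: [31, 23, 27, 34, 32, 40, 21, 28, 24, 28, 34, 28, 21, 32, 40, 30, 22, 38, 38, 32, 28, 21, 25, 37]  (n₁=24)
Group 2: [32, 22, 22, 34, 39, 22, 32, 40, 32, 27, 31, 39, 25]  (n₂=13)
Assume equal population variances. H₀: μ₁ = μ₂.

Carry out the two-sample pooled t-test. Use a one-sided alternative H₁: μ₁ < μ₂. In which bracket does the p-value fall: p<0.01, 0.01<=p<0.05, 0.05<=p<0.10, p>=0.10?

x̄₁=29.750, s₁=6.124, n₁=24
x̄₂=30.538, s₂=6.540, n₂=13
s_p² = [23·6.124² + 12·6.540²]/35 = 39.3066
SE = √(s_p²·(1/24+1/13)) = 2.1590
t = (29.750−30.538)/2.1590 = -0.3652
df = 35
p-value (one-sided, H₁ less) = 0.35858
→ bracket: p>=0.10

p-value bracket: p>=0.10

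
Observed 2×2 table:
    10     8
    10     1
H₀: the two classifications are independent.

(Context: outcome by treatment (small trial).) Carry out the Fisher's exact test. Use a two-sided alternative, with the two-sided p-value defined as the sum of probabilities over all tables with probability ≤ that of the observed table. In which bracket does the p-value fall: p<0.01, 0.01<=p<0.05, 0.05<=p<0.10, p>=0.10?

Margins: r₁=18, r₂=11, c₁=20, c₂=9, n=29
p_obs = C(18,10)·C(11,10)/C(29,20); sum pmf over tables with pmf ≤ p_obs
p-value (two-sided) = 0.09590
→ bracket: 0.05<=p<0.10

p-value bracket: 0.05<=p<0.10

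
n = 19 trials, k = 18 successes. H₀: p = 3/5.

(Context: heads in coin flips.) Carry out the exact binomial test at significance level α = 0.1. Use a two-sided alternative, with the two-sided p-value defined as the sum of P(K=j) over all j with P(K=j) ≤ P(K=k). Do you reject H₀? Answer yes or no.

reject H₀: yes

Exact binomial: n=19, k=18, p₀=3/5=0.6000
P(X=j) = C(n,j)·p₀^j·(1−p₀)^(n−j); p = Σ P(X=j) over j with P(X=j) ≤ P(X=18)
p-value (two-sided) = 0.00147
At α=0.1: p < α → reject H₀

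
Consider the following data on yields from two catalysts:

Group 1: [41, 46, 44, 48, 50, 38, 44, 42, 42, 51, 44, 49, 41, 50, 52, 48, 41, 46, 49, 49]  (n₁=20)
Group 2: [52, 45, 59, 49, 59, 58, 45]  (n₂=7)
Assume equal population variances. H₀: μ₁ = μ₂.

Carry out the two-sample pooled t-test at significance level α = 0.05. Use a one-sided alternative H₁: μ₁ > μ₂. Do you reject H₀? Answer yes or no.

reject H₀: no

x̄₁=45.750, s₁=4.038, n₁=20
x̄₂=52.429, s₂=6.321, n₂=7
s_p² = [19·4.038² + 6·6.321²]/25 = 21.9786
SE = √(s_p²·(1/20+1/7)) = 2.0588
t = (45.750−52.429)/2.0588 = -3.2439
df = 25
p-value (one-sided, H₁ greater) = 0.99833
At α=0.05: p ≥ α → fail to reject H₀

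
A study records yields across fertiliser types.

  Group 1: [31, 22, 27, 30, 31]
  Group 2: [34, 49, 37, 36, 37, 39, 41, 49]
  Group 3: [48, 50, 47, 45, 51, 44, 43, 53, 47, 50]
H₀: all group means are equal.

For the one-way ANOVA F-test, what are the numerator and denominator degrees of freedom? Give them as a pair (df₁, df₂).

k = 3 groups, N = 23 total
df = (k−1, N−k) = (3−1, 23−3) = (2, 20)

degrees of freedom = [2, 20]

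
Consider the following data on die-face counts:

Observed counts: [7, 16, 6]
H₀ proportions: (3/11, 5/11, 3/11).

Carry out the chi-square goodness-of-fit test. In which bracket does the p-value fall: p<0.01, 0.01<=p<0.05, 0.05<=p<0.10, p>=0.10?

p-value bracket: p>=0.10

n = 29; E_i = n·p_i = [7.91, 13.18, 7.91]
χ² = (7−7.91)²/7.91 + (16−13.18)²/13.18 + (6−7.91)²/7.91 = 1.1678
df = 2
p-value (upper-tail) = 0.55771
→ bracket: p>=0.10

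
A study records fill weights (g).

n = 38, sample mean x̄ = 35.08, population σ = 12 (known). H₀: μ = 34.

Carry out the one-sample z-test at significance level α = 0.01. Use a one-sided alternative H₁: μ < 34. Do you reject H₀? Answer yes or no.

reject H₀: no

SE = σ/√n = 12/√38 = 1.9467
z = (x̄−μ₀)/SE = (35.08−34)/1.9467 = 0.5548
p-value (one-sided, H₁ less) = 0.71048
At α=0.01: p ≥ α → fail to reject H₀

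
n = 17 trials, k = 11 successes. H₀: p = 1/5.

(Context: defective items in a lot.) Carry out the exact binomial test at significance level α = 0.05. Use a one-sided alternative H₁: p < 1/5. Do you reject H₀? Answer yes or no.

reject H₀: no

Exact binomial: n=17, k=11, p₀=1/5=0.2000
P(X≤11) from Σ C(n,i)·p₀^i·(1−p₀)^(n−i)
p-value (one-sided, H₁ less) = 0.99999
At α=0.05: p ≥ α → fail to reject H₀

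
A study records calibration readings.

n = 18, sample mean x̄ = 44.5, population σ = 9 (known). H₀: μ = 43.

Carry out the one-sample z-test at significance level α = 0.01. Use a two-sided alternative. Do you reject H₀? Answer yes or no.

reject H₀: no

SE = σ/√n = 9/√18 = 2.1213
z = (x̄−μ₀)/SE = (44.5−43)/2.1213 = 0.7071
p-value (two-sided) = 0.47950
At α=0.01: p ≥ α → fail to reject H₀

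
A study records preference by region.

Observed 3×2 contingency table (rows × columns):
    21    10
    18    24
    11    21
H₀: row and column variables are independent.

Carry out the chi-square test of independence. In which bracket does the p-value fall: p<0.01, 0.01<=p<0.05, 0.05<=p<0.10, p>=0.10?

Row totals [31, 42, 32], col totals [50, 55], n=105
χ² = (21−14.76)²/14.76 + (10−16.24)²/16.24 + (18−20.00)²/20.00 + (24−22.00)²/22.00 + (11−15.24)²/15.24 + (21−16.76)²/16.76 = 7.6647
df = 2
p-value (upper-tail) = 0.02166
→ bracket: 0.01<=p<0.05

p-value bracket: 0.01<=p<0.05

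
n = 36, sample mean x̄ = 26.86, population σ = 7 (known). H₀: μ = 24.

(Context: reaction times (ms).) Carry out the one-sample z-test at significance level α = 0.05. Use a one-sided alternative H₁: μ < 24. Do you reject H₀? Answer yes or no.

SE = σ/√n = 7/√36 = 1.1667
z = (x̄−μ₀)/SE = (26.86−24)/1.1667 = 2.4514
p-value (one-sided, H₁ less) = 0.99289
At α=0.05: p ≥ α → fail to reject H₀

reject H₀: no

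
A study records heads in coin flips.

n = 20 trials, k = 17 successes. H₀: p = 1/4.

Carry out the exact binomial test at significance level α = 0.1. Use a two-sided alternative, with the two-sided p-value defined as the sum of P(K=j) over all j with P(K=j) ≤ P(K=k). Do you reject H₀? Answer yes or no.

Exact binomial: n=20, k=17, p₀=1/4=0.2500
P(X=j) = C(n,j)·p₀^j·(1−p₀)^(n−j); p = Σ P(X=j) over j with P(X=j) ≤ P(X=17)
p-value (two-sided) = 0.00000
At α=0.1: p < α → reject H₀

reject H₀: yes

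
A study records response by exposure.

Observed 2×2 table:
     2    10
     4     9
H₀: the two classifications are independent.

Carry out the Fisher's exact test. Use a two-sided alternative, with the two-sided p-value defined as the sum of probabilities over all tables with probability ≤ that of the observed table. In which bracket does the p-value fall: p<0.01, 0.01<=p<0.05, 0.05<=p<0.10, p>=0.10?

Margins: r₁=12, r₂=13, c₁=6, c₂=19, n=25
p_obs = C(12,2)·C(13,4)/C(25,6); sum pmf over tables with pmf ≤ p_obs
p-value (two-sided) = 0.64472
→ bracket: p>=0.10

p-value bracket: p>=0.10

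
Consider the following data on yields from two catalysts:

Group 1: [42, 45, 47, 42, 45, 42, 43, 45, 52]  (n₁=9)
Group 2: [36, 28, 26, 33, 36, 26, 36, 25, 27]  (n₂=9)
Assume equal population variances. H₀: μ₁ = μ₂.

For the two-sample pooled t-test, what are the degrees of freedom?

df = n₁ + n₂ − 2 = 9 + 9 − 2 = 16

degrees of freedom = 16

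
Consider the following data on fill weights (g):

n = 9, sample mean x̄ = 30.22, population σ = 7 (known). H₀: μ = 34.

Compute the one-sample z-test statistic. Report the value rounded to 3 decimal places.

test statistic = -1.620

SE = σ/√n = 7/√9 = 2.3333
z = (x̄−μ₀)/SE = (30.22−34)/2.3333 = -1.6200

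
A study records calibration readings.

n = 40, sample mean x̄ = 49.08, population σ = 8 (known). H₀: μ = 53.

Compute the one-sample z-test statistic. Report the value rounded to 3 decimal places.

test statistic = -3.099

SE = σ/√n = 8/√40 = 1.2649
z = (x̄−μ₀)/SE = (49.08−53)/1.2649 = -3.0990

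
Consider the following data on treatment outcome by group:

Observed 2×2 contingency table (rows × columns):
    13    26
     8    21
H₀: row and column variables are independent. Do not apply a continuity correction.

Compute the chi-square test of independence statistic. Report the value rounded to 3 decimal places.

Row totals [39, 29], col totals [21, 47], n=68
χ² = (13−12.04)²/12.04 + (26−26.96)²/26.96 + (8−8.96)²/8.96 + (21−20.04)²/20.04 = 0.2574
df = 1

test statistic = 0.257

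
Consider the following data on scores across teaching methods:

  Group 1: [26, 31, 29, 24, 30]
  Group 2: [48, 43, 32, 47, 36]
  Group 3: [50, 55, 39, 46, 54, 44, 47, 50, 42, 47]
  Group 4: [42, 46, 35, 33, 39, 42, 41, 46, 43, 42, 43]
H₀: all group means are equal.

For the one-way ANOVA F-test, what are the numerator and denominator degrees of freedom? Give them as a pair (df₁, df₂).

k = 4 groups, N = 31 total
df = (k−1, N−k) = (4−1, 31−4) = (3, 27)

degrees of freedom = [3, 27]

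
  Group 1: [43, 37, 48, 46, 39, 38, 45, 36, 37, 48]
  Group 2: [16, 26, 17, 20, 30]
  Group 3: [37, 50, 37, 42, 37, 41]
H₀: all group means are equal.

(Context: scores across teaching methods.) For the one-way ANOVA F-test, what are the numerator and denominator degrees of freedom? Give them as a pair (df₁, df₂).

degrees of freedom = [2, 18]

k = 3 groups, N = 21 total
df = (k−1, N−k) = (3−1, 21−3) = (2, 18)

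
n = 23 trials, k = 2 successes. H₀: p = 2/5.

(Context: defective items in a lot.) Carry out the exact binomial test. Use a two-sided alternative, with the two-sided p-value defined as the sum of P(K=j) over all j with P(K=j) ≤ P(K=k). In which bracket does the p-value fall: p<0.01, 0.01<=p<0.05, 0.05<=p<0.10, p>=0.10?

Exact binomial: n=23, k=2, p₀=2/5=0.4000
P(X=j) = C(n,j)·p₀^j·(1−p₀)^(n−j); p = Σ P(X=j) over j with P(X=j) ≤ P(X=2)
p-value (two-sided) = 0.00204
→ bracket: p<0.01

p-value bracket: p<0.01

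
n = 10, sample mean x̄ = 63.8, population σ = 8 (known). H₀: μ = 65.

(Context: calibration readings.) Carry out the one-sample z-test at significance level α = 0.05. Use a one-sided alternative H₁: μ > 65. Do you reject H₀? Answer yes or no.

reject H₀: no

SE = σ/√n = 8/√10 = 2.5298
z = (x̄−μ₀)/SE = (63.8−65)/2.5298 = -0.4743
p-value (one-sided, H₁ greater) = 0.68237
At α=0.05: p ≥ α → fail to reject H₀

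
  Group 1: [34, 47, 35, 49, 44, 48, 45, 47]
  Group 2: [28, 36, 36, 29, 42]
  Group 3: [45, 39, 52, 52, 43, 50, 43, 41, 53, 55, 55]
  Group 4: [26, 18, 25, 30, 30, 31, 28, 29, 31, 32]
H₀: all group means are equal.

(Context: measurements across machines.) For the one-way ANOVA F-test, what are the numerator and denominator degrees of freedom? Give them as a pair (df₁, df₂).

k = 4 groups, N = 34 total
df = (k−1, N−k) = (4−1, 34−4) = (3, 30)

degrees of freedom = [3, 30]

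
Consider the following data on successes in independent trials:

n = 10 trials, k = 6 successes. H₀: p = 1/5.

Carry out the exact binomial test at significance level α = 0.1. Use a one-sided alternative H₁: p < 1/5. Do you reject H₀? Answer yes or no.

reject H₀: no

Exact binomial: n=10, k=6, p₀=1/5=0.2000
P(X≤6) from Σ C(n,i)·p₀^i·(1−p₀)^(n−i)
p-value (one-sided, H₁ less) = 0.99914
At α=0.1: p ≥ α → fail to reject H₀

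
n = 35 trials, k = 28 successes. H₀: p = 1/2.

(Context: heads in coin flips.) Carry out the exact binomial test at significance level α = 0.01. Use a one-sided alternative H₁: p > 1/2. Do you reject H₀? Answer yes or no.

Exact binomial: n=35, k=28, p₀=1/2=0.5000
P(X≥28) from Σ C(n,i)·p₀^i·(1−p₀)^(n−i)
p-value (one-sided, H₁ greater) = 0.00025
At α=0.01: p < α → reject H₀

reject H₀: yes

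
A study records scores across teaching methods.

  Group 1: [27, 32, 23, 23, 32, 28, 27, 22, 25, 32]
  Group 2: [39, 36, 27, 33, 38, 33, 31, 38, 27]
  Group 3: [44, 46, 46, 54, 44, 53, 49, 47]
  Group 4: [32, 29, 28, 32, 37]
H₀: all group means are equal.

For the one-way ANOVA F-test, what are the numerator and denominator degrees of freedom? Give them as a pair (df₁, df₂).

degrees of freedom = [3, 28]

k = 4 groups, N = 32 total
df = (k−1, N−k) = (4−1, 32−4) = (3, 28)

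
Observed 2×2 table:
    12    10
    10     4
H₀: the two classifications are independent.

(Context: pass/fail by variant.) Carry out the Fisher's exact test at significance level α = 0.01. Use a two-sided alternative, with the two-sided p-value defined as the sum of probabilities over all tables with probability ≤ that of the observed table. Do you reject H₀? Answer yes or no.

reject H₀: no

Margins: r₁=22, r₂=14, c₁=22, c₂=14, n=36
p_obs = C(22,12)·C(14,10)/C(36,22); sum pmf over tables with pmf ≤ p_obs
p-value (two-sided) = 0.48473
At α=0.01: p ≥ α → fail to reject H₀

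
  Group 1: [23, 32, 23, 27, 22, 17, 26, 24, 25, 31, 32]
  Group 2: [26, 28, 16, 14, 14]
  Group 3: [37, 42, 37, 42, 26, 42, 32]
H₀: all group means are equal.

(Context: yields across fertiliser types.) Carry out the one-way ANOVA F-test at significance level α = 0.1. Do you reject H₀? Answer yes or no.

reject H₀: yes

Group means [25.64, 19.60, 36.86], grand mean 27.739
SSB = Σnᵢ(x̄ᵢ−x̄)² = 961.832; SSW = ΣΣ(x−x̄ᵢ)² = 624.603
MSB = 961.832/2 = 480.9161; MSW = 624.603/20 = 31.2301
F = MSB/MSW = 15.3991
df = (2, 20)
p-value (upper-tail) = 0.00009
At α=0.1: p < α → reject H₀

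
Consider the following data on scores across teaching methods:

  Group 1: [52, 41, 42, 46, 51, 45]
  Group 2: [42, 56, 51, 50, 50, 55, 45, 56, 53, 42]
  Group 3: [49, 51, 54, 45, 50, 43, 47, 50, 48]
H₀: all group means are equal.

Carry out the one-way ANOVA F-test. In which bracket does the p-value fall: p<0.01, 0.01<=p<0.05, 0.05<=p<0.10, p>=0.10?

Group means [46.17, 50.00, 48.56], grand mean 48.560
SSB = Σnᵢ(x̄ᵢ−x̄)² = 55.104; SSW = ΣΣ(x−x̄ᵢ)² = 449.056
MSB = 55.104/2 = 27.5522; MSW = 449.056/22 = 20.4116
F = MSB/MSW = 1.3498
df = (2, 22)
p-value (upper-tail) = 0.27993
→ bracket: p>=0.10

p-value bracket: p>=0.10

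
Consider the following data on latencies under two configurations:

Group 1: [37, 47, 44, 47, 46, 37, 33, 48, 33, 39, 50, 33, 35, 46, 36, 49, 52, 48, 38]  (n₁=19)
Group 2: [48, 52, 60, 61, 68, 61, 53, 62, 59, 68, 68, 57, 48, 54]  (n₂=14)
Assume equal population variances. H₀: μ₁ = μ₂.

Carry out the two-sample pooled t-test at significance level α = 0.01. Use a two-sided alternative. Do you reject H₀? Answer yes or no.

x̄₁=42.000, s₁=6.557, n₁=19
x̄₂=58.500, s₂=6.870, n₂=14
s_p² = [18·6.557² + 13·6.870²]/31 = 44.7581
SE = √(s_p²·(1/19+1/14)) = 2.3564
t = (42.000−58.500)/2.3564 = -7.0022
df = 31
p-value (two-sided) = 0.00000
At α=0.01: p < α → reject H₀

reject H₀: yes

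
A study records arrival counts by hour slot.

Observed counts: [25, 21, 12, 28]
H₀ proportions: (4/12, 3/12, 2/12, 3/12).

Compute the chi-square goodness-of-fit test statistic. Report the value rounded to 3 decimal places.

test statistic = 2.826

n = 86; E_i = n·p_i = [28.67, 21.50, 14.33, 21.50]
χ² = (25−28.67)²/28.67 + (21−21.50)²/21.50 + (12−14.33)²/14.33 + (28−21.50)²/21.50 = 2.8256
df = 3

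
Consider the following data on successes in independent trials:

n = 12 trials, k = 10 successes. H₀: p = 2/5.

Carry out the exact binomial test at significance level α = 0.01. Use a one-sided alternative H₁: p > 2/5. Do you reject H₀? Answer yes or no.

Exact binomial: n=12, k=10, p₀=2/5=0.4000
P(X≥10) from Σ C(n,i)·p₀^i·(1−p₀)^(n−i)
p-value (one-sided, H₁ greater) = 0.00281
At α=0.01: p < α → reject H₀

reject H₀: yes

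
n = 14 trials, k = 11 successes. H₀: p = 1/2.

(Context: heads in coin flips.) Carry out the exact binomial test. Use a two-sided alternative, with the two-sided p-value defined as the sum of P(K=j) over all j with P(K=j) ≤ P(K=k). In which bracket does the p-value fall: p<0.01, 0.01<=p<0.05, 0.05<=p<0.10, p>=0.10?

p-value bracket: 0.05<=p<0.10

Exact binomial: n=14, k=11, p₀=1/2=0.5000
P(X=j) = C(n,j)·p₀^j·(1−p₀)^(n−j); p = Σ P(X=j) over j with P(X=j) ≤ P(X=11)
p-value (two-sided) = 0.05737
→ bracket: 0.05<=p<0.10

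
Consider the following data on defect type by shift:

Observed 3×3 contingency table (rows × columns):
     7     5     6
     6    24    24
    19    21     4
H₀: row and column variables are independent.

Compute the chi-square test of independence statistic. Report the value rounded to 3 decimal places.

Row totals [18, 54, 44], col totals [32, 50, 34], n=116
χ² = (7−4.97)²/4.97 + (5−7.76)²/7.76 + (6−5.28)²/5.28 + (6−14.90)²/14.90 + (24−23.28)²/23.28 + (24−15.83)²/15.83 + (19−12.14)²/12.14 + (21−18.97)²/18.97 + (4−12.90)²/12.90 = 21.7041
df = 4

test statistic = 21.704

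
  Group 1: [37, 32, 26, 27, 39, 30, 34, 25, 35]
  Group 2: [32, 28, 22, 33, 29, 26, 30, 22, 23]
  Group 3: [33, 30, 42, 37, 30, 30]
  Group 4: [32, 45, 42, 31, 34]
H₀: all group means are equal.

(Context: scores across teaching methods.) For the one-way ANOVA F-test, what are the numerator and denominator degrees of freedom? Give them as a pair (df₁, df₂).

degrees of freedom = [3, 25]

k = 4 groups, N = 29 total
df = (k−1, N−k) = (4−1, 29−4) = (3, 25)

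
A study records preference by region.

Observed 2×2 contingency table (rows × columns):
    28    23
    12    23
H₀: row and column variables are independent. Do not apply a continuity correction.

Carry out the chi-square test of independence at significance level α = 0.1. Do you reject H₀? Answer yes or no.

reject H₀: yes

Row totals [51, 35], col totals [40, 46], n=86
χ² = (28−23.72)²/23.72 + (23−27.28)²/27.28 + (12−16.28)²/16.28 + (23−18.72)²/18.72 = 3.5460
df = 1
p-value (upper-tail) = 0.05969
At α=0.1: p < α → reject H₀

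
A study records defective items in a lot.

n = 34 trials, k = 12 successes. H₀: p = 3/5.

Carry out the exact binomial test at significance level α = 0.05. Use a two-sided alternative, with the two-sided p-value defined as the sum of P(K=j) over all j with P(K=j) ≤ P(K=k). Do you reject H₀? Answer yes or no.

reject H₀: yes

Exact binomial: n=34, k=12, p₀=3/5=0.6000
P(X=j) = C(n,j)·p₀^j·(1−p₀)^(n−j); p = Σ P(X=j) over j with P(X=j) ≤ P(X=12)
p-value (two-sided) = 0.00450
At α=0.05: p < α → reject H₀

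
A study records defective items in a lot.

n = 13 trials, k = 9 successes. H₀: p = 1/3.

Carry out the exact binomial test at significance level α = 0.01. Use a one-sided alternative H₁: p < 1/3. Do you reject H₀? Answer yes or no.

Exact binomial: n=13, k=9, p₀=1/3=0.3333
P(X≤9) from Σ C(n,i)·p₀^i·(1−p₀)^(n−i)
p-value (one-sided, H₁ less) = 0.99835
At α=0.01: p ≥ α → fail to reject H₀

reject H₀: no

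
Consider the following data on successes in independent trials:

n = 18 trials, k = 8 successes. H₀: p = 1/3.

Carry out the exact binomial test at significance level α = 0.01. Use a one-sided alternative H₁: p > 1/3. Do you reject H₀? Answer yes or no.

Exact binomial: n=18, k=8, p₀=1/3=0.3333
P(X≥8) from Σ C(n,i)·p₀^i·(1−p₀)^(n−i)
p-value (one-sided, H₁ greater) = 0.22326
At α=0.01: p ≥ α → fail to reject H₀

reject H₀: no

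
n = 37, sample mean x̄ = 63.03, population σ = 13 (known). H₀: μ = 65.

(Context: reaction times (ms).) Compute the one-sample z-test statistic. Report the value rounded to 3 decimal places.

SE = σ/√n = 13/√37 = 2.1372
z = (x̄−μ₀)/SE = (63.03−65)/2.1372 = -0.9218

test statistic = -0.922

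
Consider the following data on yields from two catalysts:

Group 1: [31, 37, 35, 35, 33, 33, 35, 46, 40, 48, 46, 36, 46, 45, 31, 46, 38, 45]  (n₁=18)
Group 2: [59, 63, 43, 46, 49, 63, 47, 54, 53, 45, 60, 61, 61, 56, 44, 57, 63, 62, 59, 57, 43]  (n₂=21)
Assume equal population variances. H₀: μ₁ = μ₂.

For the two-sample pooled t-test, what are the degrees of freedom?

df = n₁ + n₂ − 2 = 18 + 21 − 2 = 37

degrees of freedom = 37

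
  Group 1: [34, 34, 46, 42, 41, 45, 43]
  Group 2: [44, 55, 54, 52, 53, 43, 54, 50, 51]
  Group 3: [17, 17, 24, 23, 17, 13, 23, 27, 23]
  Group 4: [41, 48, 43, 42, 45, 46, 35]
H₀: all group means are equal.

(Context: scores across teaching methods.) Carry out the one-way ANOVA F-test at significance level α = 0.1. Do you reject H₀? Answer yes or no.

Group means [40.71, 50.67, 20.44, 42.86], grand mean 38.281
SSB = Σnᵢ(x̄ᵢ−x̄)² = 4431.961; SSW = ΣΣ(x−x̄ᵢ)² = 568.508
MSB = 4431.961/3 = 1477.3203; MSW = 568.508/28 = 20.3039
F = MSB/MSW = 72.7606
df = (3, 28)
p-value (upper-tail) = 0.00000
At α=0.1: p < α → reject H₀

reject H₀: yes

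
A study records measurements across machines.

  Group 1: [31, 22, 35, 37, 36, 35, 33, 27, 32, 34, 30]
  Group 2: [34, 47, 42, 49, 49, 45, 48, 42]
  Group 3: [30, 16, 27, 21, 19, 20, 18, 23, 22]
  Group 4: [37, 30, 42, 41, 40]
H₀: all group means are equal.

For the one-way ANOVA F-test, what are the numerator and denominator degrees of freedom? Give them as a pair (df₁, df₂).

k = 4 groups, N = 33 total
df = (k−1, N−k) = (4−1, 33−4) = (3, 29)

degrees of freedom = [3, 29]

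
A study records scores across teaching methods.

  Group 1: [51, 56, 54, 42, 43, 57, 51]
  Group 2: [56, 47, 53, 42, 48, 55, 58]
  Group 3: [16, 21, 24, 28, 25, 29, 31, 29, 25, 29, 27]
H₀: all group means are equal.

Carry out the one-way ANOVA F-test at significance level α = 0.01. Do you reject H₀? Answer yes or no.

reject H₀: yes

Group means [50.57, 51.29, 25.82], grand mean 39.880
SSB = Σnᵢ(x̄ᵢ−x̄)² = 3885.861; SSW = ΣΣ(x−x̄ᵢ)² = 600.779
MSB = 3885.861/2 = 1942.9304; MSW = 600.779/22 = 27.3081
F = MSB/MSW = 71.1484
df = (2, 22)
p-value (upper-tail) = 0.00000
At α=0.01: p < α → reject H₀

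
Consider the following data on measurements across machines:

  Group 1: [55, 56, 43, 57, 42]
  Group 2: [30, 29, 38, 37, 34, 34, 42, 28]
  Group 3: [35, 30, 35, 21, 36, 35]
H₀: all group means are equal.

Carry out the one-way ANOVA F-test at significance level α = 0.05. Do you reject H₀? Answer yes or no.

Group means [50.60, 34.00, 32.00], grand mean 37.737
SSB = Σnᵢ(x̄ᵢ−x̄)² = 1136.484; SSW = ΣΣ(x−x̄ᵢ)² = 555.200
MSB = 1136.484/2 = 568.2421; MSW = 555.200/16 = 34.7000
F = MSB/MSW = 16.3759
df = (2, 16)
p-value (upper-tail) = 0.00013
At α=0.05: p < α → reject H₀

reject H₀: yes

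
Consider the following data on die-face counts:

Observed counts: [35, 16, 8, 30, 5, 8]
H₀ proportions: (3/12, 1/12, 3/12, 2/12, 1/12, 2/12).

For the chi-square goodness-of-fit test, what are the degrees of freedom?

degrees of freedom = 5

df = k − 1 = 6 − 1 = 5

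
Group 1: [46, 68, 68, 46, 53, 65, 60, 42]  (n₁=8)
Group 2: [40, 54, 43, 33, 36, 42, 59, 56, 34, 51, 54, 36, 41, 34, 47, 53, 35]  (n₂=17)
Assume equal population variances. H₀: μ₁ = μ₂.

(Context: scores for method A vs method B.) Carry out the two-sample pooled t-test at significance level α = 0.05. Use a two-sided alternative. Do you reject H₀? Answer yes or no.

x̄₁=56.000, s₁=10.623, n₁=8
x̄₂=44.000, s₂=8.902, n₂=17
s_p² = [7·10.623² + 16·8.902²]/23 = 89.4783
SE = √(s_p²·(1/8+1/17)) = 4.0556
t = (56.000−44.000)/4.0556 = 2.9588
df = 23
p-value (two-sided) = 0.00704
At α=0.05: p < α → reject H₀

reject H₀: yes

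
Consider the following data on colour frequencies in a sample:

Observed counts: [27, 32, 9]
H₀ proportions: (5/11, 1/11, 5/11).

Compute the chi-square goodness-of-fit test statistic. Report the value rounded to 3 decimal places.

n = 68; E_i = n·p_i = [30.91, 6.18, 30.91]
χ² = (27−30.91)²/30.91 + (32−6.18)²/6.18 + (9−30.91)²/30.91 = 123.8529
df = 2

test statistic = 123.853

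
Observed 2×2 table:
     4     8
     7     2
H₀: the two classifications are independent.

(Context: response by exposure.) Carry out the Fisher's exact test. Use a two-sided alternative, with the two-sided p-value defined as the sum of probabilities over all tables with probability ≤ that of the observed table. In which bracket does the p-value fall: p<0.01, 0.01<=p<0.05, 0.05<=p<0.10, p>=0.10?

Margins: r₁=12, r₂=9, c₁=11, c₂=10, n=21
p_obs = C(12,4)·C(9,7)/C(21,11); sum pmf over tables with pmf ≤ p_obs
p-value (two-sided) = 0.08050
→ bracket: 0.05<=p<0.10

p-value bracket: 0.05<=p<0.10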